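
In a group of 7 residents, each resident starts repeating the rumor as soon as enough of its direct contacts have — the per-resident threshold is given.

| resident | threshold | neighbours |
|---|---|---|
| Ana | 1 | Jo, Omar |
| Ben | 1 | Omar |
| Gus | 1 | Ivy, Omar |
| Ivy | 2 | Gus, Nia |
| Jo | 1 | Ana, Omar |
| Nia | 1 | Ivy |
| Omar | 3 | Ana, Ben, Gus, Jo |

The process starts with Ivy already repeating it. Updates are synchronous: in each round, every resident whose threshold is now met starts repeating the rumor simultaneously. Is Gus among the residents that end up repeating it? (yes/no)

Round 1 — Ivy starts repeating the rumor (initial).
Round 2 — checking thresholds:
  Gus: 1 of 2 neighbours ≥ 1, starts repeating the rumor.
  Nia: 1 of 1 neighbours ≥ 1, starts repeating the rumor.
Round 3 — no new spreads; cascade stops.

yes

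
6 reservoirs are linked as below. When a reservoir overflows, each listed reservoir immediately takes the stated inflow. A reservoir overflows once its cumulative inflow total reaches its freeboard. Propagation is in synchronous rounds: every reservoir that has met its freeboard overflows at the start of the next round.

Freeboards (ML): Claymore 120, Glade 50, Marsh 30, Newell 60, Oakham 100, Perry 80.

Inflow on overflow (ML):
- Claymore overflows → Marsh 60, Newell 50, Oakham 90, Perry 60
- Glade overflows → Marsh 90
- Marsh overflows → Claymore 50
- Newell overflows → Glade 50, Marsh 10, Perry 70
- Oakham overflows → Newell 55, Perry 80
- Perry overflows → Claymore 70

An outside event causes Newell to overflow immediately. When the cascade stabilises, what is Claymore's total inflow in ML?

Round 1 — Newell overflows (initial).
  Glade: +50 → 50 ≥ 50
  Marsh: +10 → 10 < 30
  Perry: +70 → 70 < 80
Round 2 — Glade overflows.
  Marsh: +90 → 100 ≥ 30
Round 3 — Marsh overflows.
  Claymore: +50 → 50 < 120
No further overflows.

50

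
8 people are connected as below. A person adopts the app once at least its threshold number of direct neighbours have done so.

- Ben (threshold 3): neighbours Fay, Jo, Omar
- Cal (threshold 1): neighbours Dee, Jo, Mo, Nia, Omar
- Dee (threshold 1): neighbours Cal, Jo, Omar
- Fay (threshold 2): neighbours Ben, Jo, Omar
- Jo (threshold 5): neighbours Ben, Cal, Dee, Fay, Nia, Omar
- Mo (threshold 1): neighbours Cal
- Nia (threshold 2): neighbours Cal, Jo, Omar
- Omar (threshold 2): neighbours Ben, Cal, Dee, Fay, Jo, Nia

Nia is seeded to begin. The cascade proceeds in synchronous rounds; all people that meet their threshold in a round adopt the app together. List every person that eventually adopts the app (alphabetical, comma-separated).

Round 1 — Nia adopts the app (initial).
Round 2 — checking thresholds:
  Cal: 1 of 5 neighbours ≥ 1, adopts the app.
  Jo: 1 of 6 neighbours < 5, below threshold.
  Omar: 1 of 6 neighbours < 2, below threshold.
Round 3 — checking thresholds:
  Dee: 1 of 3 neighbours ≥ 1, adopts the app.
  Jo: 2 of 6 neighbours < 5, below threshold.
  Mo: 1 of 1 neighbours ≥ 1, adopts the app.
  Omar: 2 of 6 neighbours ≥ 2, adopts the app.
Round 4 — no new adoptions; cascade stops.

Cal, Dee, Mo, Nia, Omar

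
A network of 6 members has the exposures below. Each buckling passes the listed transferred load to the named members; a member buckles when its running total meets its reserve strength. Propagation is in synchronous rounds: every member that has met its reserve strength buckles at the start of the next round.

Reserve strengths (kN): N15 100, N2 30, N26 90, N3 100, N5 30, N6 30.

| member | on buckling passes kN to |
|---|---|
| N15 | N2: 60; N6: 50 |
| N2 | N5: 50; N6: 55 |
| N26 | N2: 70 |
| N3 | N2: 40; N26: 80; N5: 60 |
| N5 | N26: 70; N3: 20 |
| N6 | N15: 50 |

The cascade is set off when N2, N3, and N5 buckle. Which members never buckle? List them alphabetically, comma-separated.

N15

Round 1 — N2, N3, N5 buckle (initial).
  N26: +80+70 → 150 ≥ 90
  N6: +55 → 55 ≥ 30
Round 2 — N26, N6 buckle.
  N15: +50 → 50 < 100
No further bucklings.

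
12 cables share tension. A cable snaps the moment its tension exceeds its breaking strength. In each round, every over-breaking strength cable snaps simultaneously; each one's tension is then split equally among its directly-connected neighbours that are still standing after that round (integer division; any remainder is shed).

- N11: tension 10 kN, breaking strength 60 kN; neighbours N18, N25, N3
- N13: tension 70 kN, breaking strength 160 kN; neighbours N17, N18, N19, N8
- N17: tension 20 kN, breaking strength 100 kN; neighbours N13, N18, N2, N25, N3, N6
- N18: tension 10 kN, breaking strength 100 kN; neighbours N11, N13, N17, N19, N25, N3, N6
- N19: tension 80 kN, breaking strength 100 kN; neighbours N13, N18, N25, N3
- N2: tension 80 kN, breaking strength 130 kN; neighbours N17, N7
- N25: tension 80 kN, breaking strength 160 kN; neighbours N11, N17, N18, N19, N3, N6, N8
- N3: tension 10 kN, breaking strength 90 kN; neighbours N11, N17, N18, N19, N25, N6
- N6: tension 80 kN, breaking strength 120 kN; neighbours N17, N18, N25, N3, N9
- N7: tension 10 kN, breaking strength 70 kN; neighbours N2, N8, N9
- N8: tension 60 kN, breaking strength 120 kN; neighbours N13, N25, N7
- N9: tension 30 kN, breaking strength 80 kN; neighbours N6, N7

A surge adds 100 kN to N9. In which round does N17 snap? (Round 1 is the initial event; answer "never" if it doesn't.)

never

Round 1 — N9 at 130 > 80. N9 snaps.
  N9 sheds 130 kN to N6, N7: 65 each.
    N6: 80+65 = 145 > 120
    N7: 10+65 = 75 > 70
Round 2 — N6, N7 snap.
  N6 sheds 145 kN to N17, N18, N25, N3: 36 each (1 lost).
    N17: 20+36 = 56 ≤ 100
    N18: 10+36 = 46 ≤ 100
    N25: 80+36 = 116 ≤ 160
    N3: 10+36 = 46 ≤ 90
  N7 sheds 75 kN to N2, N8: 37 each (1 lost).
    N2: 80+37 = 117 ≤ 130
    N8: 60+37 = 97 ≤ 120
No further breaks.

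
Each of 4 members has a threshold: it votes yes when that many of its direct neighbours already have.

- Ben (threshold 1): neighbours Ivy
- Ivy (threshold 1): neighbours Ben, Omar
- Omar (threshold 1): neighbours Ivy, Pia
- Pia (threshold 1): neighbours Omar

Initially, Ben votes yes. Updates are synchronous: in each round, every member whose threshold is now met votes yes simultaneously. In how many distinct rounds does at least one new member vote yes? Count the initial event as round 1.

Round 1 — Ben votes yes (initial).
Round 2 — checking thresholds:
  Ivy: 1 of 2 neighbours ≥ 1, votes yes.
Round 3 — checking thresholds:
  Omar: 1 of 2 neighbours ≥ 1, votes yes.
Round 4 — checking thresholds:
  Pia: 1 of 1 neighbours ≥ 1, votes yes.
Round 5 — no new yes votes; cascade stops.

4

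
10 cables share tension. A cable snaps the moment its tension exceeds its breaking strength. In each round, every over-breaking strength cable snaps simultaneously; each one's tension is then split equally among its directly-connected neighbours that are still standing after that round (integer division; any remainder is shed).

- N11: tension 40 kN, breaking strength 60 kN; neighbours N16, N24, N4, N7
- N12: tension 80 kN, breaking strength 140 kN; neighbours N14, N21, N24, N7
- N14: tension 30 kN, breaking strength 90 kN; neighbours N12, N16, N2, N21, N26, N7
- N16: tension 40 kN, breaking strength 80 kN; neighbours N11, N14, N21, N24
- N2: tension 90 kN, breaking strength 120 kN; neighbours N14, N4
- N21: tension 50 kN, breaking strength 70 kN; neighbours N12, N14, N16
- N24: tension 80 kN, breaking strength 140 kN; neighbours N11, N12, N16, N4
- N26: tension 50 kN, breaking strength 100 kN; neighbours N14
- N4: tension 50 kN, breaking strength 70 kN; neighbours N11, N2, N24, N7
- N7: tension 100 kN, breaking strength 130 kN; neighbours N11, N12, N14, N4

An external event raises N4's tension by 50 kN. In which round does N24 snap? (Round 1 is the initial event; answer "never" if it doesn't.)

5

Round 1 — N4 at 100 > 70. N4 snaps.
  N4 sheds 100 kN to N11, N2, N24, N7: 25 each.
    N11: 40+25 = 65 > 60
    N2: 90+25 = 115 ≤ 120
    N24: 80+25 = 105 ≤ 140
    N7: 100+25 = 125 ≤ 130
Round 2 — N11 snaps.
  N11 sheds 65 kN to N16, N24, N7: 21 each (2 lost).
    N16: 40+21 = 61 ≤ 80
    N24: 105+21 = 126 ≤ 140
    N7: 125+21 = 146 > 130
Round 3 — N7 snaps.
  N7 sheds 146 kN to N12, N14: 73 each.
    N12: 80+73 = 153 > 140
    N14: 30+73 = 103 > 90
Round 4 — N12, N14 snap.
  N12 sheds 153 kN to N21, N24: 76 each (1 lost).
    N21: 50+76 = 126 > 70
    N24: 126+76 = 202 > 140
  N14 sheds 103 kN to N16, N2, N21, N26: 25 each (3 lost).
    N16: 61+25 = 86 > 80
    N2: 115+25 = 140 > 120
    N21: 126+25 = 151 > 70
    N26: 50+25 = 75 ≤ 100
Round 5 — N16, N2, N21, N24 snap.
  N16 sheds 86 kN: no online neighbours, lost.
  N2 sheds 140 kN: no online neighbours, lost.
  N21 sheds 151 kN: no online neighbours, lost.
  N24 sheds 202 kN: no online neighbours, lost.
No further breaks.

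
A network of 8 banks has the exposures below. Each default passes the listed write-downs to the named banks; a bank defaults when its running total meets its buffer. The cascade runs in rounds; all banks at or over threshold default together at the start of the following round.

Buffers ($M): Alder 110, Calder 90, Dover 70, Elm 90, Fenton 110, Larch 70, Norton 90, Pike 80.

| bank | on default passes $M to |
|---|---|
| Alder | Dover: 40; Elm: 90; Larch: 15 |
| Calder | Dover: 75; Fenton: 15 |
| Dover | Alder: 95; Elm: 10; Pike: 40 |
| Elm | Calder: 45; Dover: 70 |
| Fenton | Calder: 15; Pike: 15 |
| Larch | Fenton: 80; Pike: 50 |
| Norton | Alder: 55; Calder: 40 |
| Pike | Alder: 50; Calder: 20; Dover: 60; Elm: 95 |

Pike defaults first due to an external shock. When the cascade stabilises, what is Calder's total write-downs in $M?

Round 1 — Pike defaults (initial).
  Alder: +50 → 50 < 110
  Calder: +20 → 20 < 90
  Dover: +60 → 60 < 70
  Elm: +95 → 95 ≥ 90
Round 2 — Elm defaults.
  Calder: +45 → 65 < 90
  Dover: +70 → 130 ≥ 70
Round 3 — Dover defaults.
  Alder: +95 → 145 ≥ 110
Round 4 — Alder defaults.
  Larch: +15 → 15 < 70
No further defaults.

65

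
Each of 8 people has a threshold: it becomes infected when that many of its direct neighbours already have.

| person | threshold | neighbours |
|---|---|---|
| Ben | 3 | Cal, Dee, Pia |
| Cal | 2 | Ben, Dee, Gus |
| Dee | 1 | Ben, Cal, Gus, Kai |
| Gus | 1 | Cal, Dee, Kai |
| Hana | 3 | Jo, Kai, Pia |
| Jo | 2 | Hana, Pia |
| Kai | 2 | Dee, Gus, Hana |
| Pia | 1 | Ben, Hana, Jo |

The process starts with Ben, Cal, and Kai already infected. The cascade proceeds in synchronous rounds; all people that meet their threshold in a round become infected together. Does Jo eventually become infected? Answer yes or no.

Round 1 — Ben, Cal, Kai become infected (initial).
Round 2 — checking thresholds:
  Dee: 3 of 4 neighbours ≥ 1, becomes infected.
  Gus: 2 of 3 neighbours ≥ 1, becomes infected.
  Hana: 1 of 3 neighbours < 3, not yet.
  Pia: 1 of 3 neighbours ≥ 1, becomes infected.
Round 3 — no new infections; cascade stops.

no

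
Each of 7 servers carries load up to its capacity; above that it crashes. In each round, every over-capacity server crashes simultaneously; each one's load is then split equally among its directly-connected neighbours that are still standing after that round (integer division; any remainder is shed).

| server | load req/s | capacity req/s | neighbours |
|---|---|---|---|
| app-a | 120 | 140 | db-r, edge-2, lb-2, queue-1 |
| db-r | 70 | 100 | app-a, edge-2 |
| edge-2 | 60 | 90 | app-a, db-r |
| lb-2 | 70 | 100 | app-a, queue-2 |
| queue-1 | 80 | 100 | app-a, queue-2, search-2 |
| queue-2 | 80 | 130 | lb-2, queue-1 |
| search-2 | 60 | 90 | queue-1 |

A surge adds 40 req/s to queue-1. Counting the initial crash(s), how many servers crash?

Round 1 — queue-1 at 120 > 100. queue-1 crashes.
  queue-1 sheds 120 req/s to app-a, queue-2, search-2: 40 each.
    app-a: 120+40 = 160 > 140
    queue-2: 80+40 = 120 ≤ 130
    search-2: 60+40 = 100 > 90
Round 2 — app-a, search-2 crash.
  app-a sheds 160 req/s to db-r, edge-2, lb-2: 53 each (1 lost).
    db-r: 70+53 = 123 > 100
    edge-2: 60+53 = 113 > 90
    lb-2: 70+53 = 123 > 100
  search-2 sheds 100 req/s: no online neighbours, lost.
Round 3 — db-r, edge-2, lb-2 crash.
  db-r sheds 123 req/s: no online neighbours, lost.
  edge-2 sheds 113 req/s: no online neighbours, lost.
  lb-2 sheds 123 req/s to queue-2: 123 each.
    queue-2: 120+123 = 243 > 130
Round 4 — queue-2 crashes.
  queue-2 sheds 243 req/s: no online neighbours, lost.
No further crashes.

7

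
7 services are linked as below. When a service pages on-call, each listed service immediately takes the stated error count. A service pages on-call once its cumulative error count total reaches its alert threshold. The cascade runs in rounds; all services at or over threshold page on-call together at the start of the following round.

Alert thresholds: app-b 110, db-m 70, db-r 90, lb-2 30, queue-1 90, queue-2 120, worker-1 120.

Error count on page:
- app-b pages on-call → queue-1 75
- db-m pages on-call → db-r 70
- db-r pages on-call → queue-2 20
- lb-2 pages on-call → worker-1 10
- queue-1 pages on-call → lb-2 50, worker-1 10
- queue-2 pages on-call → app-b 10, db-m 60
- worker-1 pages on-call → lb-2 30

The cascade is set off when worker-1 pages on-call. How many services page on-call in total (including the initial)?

2

Round 1 — worker-1 pages on-call (initial).
  lb-2: +30 → 30 ≥ 30
Round 2 — lb-2 pages on-call.
No further pages.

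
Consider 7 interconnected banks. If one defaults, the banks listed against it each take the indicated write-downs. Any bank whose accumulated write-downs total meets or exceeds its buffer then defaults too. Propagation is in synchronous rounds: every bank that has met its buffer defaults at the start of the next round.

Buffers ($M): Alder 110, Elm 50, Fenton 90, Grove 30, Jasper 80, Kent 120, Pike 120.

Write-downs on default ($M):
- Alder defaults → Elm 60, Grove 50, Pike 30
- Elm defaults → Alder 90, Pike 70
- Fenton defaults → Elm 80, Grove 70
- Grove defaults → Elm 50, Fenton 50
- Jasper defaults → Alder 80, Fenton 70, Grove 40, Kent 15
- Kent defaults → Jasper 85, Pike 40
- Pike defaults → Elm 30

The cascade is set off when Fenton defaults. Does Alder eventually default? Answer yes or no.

Round 1 — Fenton defaults (initial).
  Elm: +80 → 80 ≥ 50
  Grove: +70 → 70 ≥ 30
Round 2 — Elm, Grove default.
  Alder: +90 → 90 < 110
  Pike: +70 → 70 < 120
No further defaults.

no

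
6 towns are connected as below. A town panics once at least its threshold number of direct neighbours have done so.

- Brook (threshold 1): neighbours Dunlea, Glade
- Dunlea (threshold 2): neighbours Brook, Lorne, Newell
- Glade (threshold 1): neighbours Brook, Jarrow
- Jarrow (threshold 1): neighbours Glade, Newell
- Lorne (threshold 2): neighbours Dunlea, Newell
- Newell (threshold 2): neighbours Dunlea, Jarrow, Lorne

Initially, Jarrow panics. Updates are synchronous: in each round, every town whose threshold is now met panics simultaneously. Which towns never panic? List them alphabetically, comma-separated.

Round 1 — Jarrow panics (initial).
Round 2 — checking thresholds:
  Glade: 1 of 2 neighbours ≥ 1, panics.
  Newell: 1 of 3 neighbours < 2, below threshold.
Round 3 — checking thresholds:
  Brook: 1 of 2 neighbours ≥ 1, panics.
  Newell: 1 of 3 neighbours < 2, below threshold.
Round 4 — no new panics; cascade stops.

Dunlea, Lorne, Newell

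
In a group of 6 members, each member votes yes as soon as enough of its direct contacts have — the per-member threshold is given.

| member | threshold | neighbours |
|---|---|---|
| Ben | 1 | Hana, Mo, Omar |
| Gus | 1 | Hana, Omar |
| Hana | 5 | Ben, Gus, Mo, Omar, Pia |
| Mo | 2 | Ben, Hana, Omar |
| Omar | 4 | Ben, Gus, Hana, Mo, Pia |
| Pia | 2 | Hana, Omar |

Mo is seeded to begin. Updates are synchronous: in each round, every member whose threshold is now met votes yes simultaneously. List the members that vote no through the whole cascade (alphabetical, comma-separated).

Gus, Hana, Omar, Pia

Round 1 — Mo votes yes (initial).
Round 2 — checking thresholds:
  Ben: 1 of 3 neighbours ≥ 1, votes yes.
  Hana: 1 of 5 neighbours < 5, holds.
  Omar: 1 of 5 neighbours < 4, holds.
Round 3 — no new yes votes; cascade stops.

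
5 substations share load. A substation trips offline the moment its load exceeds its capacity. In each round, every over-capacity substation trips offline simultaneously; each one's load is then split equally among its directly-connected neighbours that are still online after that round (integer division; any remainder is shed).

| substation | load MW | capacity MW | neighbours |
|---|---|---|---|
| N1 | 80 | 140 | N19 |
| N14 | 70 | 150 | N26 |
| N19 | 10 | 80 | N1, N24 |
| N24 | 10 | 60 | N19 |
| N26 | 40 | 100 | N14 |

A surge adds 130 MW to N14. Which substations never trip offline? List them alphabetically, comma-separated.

N1, N19, N24

Round 1 — N14 at 200 > 150. N14 trips offline.
  N14 sheds 200 MW to N26: 200 each.
    N26: 40+200 = 240 > 100
Round 2 — N26 trips offline.
  N26 sheds 240 MW: no online neighbours, lost.
No further trips.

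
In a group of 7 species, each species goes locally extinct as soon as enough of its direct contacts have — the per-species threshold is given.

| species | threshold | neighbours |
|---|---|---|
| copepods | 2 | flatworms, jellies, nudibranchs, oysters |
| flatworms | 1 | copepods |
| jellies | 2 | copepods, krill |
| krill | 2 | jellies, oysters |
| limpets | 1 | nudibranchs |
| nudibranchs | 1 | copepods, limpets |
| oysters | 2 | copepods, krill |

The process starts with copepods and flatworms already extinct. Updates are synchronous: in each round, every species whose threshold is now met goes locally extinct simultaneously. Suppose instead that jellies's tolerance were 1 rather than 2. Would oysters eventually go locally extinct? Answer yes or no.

With jellies's tolerance at 1:
Round 1 — copepods, flatworms go locally extinct (initial).
Round 2 — checking thresholds:
  jellies: 1 of 2 neighbours ≥ 1, goes locally extinct.
  nudibranchs: 1 of 2 neighbours ≥ 1, goes locally extinct.
  oysters: 1 of 2 neighbours < 2, holds.
Round 3 — checking thresholds:
  krill: 1 of 2 neighbours < 2, holds.
  limpets: 1 of 1 neighbours ≥ 1, goes locally extinct.
  oysters: 1 of 2 neighbours < 2, holds.
Round 4 — no new extinctions; cascade stops.

no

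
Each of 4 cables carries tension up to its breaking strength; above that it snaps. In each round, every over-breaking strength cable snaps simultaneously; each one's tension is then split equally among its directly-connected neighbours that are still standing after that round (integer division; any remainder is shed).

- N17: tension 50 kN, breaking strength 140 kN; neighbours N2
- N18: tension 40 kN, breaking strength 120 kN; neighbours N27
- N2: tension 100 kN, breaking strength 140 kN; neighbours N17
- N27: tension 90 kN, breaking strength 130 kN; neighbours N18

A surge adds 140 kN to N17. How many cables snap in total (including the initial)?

2

Round 1 — N17 at 190 > 140. N17 snaps.
  N17 sheds 190 kN to N2: 190 each.
    N2: 100+190 = 290 > 140
Round 2 — N2 snaps.
  N2 sheds 290 kN: no online neighbours, lost.
No further breaks.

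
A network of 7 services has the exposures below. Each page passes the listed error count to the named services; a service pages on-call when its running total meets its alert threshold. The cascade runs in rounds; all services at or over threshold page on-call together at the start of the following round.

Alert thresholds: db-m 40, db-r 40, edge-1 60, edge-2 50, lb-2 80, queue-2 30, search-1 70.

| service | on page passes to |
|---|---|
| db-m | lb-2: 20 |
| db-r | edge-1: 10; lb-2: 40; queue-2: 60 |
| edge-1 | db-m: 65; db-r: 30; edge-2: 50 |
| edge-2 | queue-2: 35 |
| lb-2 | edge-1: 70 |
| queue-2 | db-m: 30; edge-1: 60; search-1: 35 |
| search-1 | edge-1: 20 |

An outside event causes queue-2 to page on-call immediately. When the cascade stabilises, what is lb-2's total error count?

20

Round 1 — queue-2 pages on-call (initial).
  db-m: +30 → 30 < 40
  edge-1: +60 → 60 ≥ 60
  search-1: +35 → 35 < 70
Round 2 — edge-1 pages on-call.
  db-m: +65 → 95 ≥ 40
  db-r: +30 → 30 < 40
  edge-2: +50 → 50 ≥ 50
Round 3 — db-m, edge-2 page on-call.
  lb-2: +20 → 20 < 80
No further pages.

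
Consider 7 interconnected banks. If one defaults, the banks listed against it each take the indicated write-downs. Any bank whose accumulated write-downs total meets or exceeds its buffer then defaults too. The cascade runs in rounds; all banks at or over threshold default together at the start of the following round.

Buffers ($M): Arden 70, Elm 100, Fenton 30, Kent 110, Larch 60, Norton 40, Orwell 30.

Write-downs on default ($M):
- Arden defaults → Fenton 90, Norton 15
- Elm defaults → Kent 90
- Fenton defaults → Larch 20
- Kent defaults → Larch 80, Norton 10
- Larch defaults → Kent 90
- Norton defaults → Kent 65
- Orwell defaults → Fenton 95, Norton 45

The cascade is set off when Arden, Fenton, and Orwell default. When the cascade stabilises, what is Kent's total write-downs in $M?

Round 1 — Arden, Fenton, Orwell default (initial).
  Larch: +20 → 20 < 60
  Norton: +15+45 → 60 ≥ 40
Round 2 — Norton defaults.
  Kent: +65 → 65 < 110
No further defaults.

65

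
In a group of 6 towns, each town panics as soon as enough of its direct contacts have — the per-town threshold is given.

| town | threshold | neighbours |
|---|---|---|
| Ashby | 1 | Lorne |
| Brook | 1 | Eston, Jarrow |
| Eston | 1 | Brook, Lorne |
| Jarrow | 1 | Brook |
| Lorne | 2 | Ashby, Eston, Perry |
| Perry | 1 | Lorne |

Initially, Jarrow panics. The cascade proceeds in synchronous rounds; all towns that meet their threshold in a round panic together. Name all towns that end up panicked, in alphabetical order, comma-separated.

Round 1 — Jarrow panics (initial).
Round 2 — checking thresholds:
  Brook: 1 of 2 neighbours ≥ 1, panics.
Round 3 — checking thresholds:
  Eston: 1 of 2 neighbours ≥ 1, panics.
Round 4 — no new panics; cascade stops.

Brook, Eston, Jarrow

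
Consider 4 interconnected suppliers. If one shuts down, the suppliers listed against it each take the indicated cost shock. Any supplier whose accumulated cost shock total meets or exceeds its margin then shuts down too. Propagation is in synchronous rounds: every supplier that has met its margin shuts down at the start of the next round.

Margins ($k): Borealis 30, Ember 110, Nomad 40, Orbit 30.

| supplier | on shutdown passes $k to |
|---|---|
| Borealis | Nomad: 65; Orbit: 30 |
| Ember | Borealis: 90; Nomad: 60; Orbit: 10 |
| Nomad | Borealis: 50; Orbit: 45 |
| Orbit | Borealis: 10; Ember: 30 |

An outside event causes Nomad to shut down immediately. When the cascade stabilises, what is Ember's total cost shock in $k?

30

Round 1 — Nomad shuts down (initial).
  Borealis: +50 → 50 ≥ 30
  Orbit: +45 → 45 ≥ 30
Round 2 — Borealis, Orbit shut down.
  Ember: +30 → 30 < 110
No further shutdowns.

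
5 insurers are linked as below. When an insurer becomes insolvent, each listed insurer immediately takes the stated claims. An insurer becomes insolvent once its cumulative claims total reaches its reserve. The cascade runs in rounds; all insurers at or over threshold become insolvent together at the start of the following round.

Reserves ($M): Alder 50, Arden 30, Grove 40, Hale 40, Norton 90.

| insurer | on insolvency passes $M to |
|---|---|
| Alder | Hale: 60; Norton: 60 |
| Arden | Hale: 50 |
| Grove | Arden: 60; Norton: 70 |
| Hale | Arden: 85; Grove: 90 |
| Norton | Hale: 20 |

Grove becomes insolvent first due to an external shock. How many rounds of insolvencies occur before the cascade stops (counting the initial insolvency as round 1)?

3

Round 1 — Grove becomes insolvent (initial).
  Arden: +60 → 60 ≥ 30
  Norton: +70 → 70 < 90
Round 2 — Arden becomes insolvent.
  Hale: +50 → 50 ≥ 40
Round 3 — Hale becomes insolvent.
No further insolvencies.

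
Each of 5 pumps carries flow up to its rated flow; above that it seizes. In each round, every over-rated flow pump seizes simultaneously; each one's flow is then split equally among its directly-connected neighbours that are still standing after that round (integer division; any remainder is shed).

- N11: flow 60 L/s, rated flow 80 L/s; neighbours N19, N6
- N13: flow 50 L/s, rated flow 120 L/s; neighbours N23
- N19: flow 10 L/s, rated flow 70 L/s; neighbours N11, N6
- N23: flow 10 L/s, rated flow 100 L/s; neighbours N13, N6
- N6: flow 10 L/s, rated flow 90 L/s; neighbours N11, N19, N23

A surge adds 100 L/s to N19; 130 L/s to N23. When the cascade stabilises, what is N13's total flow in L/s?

Round 1 — N19 at 110 > 70; N23 at 140 > 100. N19, N23 seize.
  N19 sheds 110 L/s to N11, N6: 55 each.
    N11: 60+55 = 115 > 80
    N6: 10+55 = 65 ≤ 90
  N23 sheds 140 L/s to N13, N6: 70 each.
    N13: 50+70 = 120 ≤ 120
    N6: 65+70 = 135 > 90
Round 2 — N11, N6 seize.
  N11 sheds 115 L/s: no online neighbours, lost.
  N6 sheds 135 L/s: no online neighbours, lost.
No further seizures.

120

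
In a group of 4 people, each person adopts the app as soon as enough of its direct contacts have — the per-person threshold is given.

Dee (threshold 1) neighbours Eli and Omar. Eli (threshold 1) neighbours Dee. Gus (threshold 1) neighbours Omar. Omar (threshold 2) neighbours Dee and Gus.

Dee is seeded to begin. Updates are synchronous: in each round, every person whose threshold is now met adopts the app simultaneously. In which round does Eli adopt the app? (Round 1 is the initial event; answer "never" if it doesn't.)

2

Round 1 — Dee adopts the app (initial).
Round 2 — checking thresholds:
  Eli: 1 of 1 neighbours ≥ 1, adopts the app.
  Omar: 1 of 2 neighbours < 2, below threshold.
Round 3 — no new adoptions; cascade stops.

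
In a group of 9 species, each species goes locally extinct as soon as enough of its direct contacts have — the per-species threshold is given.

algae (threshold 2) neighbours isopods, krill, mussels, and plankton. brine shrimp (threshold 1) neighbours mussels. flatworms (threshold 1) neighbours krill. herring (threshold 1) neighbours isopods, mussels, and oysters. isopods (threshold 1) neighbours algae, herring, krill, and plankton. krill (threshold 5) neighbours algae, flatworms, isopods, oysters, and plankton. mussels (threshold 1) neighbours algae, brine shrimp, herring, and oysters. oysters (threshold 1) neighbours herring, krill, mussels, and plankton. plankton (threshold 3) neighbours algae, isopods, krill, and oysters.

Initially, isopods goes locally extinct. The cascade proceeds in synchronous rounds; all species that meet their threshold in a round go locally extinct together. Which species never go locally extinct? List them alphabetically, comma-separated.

flatworms, krill

Round 1 — isopods goes locally extinct (initial).
Round 2 — checking thresholds:
  algae: 1 of 4 neighbours < 2, below threshold.
  herring: 1 of 3 neighbours ≥ 1, goes locally extinct.
  krill: 1 of 5 neighbours < 5, below threshold.
  plankton: 1 of 4 neighbours < 3, below threshold.
Round 3 — checking thresholds:
  algae: 1 of 4 neighbours < 2, below threshold.
  krill: 1 of 5 neighbours < 5, below threshold.
  mussels: 1 of 4 neighbours ≥ 1, goes locally extinct.
  oysters: 1 of 4 neighbours ≥ 1, goes locally extinct.
  plankton: 1 of 4 neighbours < 3, below threshold.
Round 4 — checking thresholds:
  algae: 2 of 4 neighbours ≥ 2, goes locally extinct.
  brine shrimp: 1 of 1 neighbours ≥ 1, goes locally extinct.
  krill: 2 of 5 neighbours < 5, below threshold.
  plankton: 2 of 4 neighbours < 3, below threshold.
Round 5 — checking thresholds:
  krill: 3 of 5 neighbours < 5, below threshold.
  plankton: 3 of 4 neighbours ≥ 3, goes locally extinct.
Round 6 — no new extinctions; cascade stops.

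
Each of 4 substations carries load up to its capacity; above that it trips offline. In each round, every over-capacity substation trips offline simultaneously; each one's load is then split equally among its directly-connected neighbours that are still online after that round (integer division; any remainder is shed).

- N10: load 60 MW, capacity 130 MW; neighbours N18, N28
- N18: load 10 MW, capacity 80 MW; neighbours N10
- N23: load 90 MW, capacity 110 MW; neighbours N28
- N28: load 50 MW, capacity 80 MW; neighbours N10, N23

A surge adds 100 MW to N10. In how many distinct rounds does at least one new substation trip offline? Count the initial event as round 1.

3

Round 1 — N10 at 160 > 130. N10 trips offline.
  N10 sheds 160 MW to N18, N28: 80 each.
    N18: 10+80 = 90 > 80
    N28: 50+80 = 130 > 80
Round 2 — N18, N28 trip offline.
  N18 sheds 90 MW: no online neighbours, lost.
  N28 sheds 130 MW to N23: 130 each.
    N23: 90+130 = 220 > 110
Round 3 — N23 trips offline.
  N23 sheds 220 MW: no online neighbours, lost.
No further trips.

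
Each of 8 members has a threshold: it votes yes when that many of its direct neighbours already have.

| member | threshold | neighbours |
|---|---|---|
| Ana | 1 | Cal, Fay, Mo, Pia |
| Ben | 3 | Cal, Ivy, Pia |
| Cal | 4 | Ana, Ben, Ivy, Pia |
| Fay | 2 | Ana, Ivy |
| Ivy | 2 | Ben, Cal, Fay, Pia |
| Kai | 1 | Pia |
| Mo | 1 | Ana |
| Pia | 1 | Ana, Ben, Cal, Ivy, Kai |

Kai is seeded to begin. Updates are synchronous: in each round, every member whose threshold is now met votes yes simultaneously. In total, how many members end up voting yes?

4

Round 1 — Kai votes yes (initial).
Round 2 — checking thresholds:
  Pia: 1 of 5 neighbours ≥ 1, votes yes.
Round 3 — checking thresholds:
  Ana: 1 of 4 neighbours ≥ 1, votes yes.
  Ben: 1 of 3 neighbours < 3, not yet.
  Cal: 1 of 4 neighbours < 4, not yet.
  Ivy: 1 of 4 neighbours < 2, not yet.
Round 4 — checking thresholds:
  Ben: 1 of 3 neighbours < 3, not yet.
  Cal: 2 of 4 neighbours < 4, not yet.
  Fay: 1 of 2 neighbours < 2, not yet.
  Ivy: 1 of 4 neighbours < 2, not yet.
  Mo: 1 of 1 neighbours ≥ 1, votes yes.
Round 5 — no new yes votes; cascade stops.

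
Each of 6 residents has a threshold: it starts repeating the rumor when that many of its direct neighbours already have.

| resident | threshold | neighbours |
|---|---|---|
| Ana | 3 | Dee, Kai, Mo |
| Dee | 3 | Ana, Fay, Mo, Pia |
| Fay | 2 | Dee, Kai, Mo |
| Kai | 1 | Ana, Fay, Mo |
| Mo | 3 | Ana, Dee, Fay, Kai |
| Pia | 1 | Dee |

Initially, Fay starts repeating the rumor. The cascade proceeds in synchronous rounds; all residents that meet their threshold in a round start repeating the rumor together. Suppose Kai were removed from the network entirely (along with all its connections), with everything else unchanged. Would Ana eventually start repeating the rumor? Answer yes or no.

no

With Kai removed:
Round 1 — Fay starts repeating the rumor (initial).
Round 2 — no new spreads; cascade stops.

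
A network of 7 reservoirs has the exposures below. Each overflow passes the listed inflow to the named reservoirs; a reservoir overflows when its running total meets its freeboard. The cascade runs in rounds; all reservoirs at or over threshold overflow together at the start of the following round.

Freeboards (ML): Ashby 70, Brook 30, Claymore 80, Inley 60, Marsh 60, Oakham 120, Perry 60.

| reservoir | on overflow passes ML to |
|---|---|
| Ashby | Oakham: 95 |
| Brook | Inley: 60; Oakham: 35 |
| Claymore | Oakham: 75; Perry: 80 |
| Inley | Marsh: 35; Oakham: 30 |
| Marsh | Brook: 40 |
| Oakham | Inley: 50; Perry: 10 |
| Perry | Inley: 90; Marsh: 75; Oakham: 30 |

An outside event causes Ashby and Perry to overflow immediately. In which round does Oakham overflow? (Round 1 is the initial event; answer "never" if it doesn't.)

2

Round 1 — Ashby, Perry overflow (initial).
  Inley: +90 → 90 ≥ 60
  Marsh: +75 → 75 ≥ 60
  Oakham: +95+30 → 125 ≥ 120
Round 2 — Inley, Marsh, Oakham overflow.
  Brook: +40 → 40 ≥ 30
Round 3 — Brook overflows.
No further overflows.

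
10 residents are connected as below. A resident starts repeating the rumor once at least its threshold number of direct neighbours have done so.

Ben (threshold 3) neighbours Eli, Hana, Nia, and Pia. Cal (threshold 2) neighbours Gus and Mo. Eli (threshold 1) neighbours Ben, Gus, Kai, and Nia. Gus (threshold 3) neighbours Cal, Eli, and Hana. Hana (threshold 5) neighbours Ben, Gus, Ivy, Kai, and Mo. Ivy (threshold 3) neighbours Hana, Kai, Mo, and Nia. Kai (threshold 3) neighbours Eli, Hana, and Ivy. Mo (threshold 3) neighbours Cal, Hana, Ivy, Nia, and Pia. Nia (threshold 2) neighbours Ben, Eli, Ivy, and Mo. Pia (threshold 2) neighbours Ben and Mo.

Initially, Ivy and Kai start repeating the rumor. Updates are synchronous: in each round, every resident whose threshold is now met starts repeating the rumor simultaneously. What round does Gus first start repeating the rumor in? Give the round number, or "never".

Round 1 — Ivy, Kai start repeating the rumor (initial).
Round 2 — checking thresholds:
  Eli: 1 of 4 neighbours ≥ 1, starts repeating the rumor.
  Hana: 2 of 5 neighbours < 5, below threshold.
  Mo: 1 of 5 neighbours < 3, below threshold.
  Nia: 1 of 4 neighbours < 2, below threshold.
Round 3 — checking thresholds:
  Ben: 1 of 4 neighbours < 3, below threshold.
  Gus: 1 of 3 neighbours < 3, below threshold.
  Hana: 2 of 5 neighbours < 5, below threshold.
  Mo: 1 of 5 neighbours < 3, below threshold.
  Nia: 2 of 4 neighbours ≥ 2, starts repeating the rumor.
Round 4 — no new spreads; cascade stops.

never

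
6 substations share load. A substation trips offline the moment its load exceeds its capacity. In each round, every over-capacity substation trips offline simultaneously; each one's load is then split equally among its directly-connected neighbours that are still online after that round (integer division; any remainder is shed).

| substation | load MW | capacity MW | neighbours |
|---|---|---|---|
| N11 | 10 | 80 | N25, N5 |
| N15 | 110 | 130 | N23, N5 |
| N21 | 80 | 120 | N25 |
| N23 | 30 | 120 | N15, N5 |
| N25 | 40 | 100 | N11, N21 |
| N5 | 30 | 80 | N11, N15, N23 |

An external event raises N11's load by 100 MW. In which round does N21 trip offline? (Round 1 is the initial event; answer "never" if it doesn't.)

never

Round 1 — N11 at 110 > 80. N11 trips offline.
  N11 sheds 110 MW to N25, N5: 55 each.
    N25: 40+55 = 95 ≤ 100
    N5: 30+55 = 85 > 80
Round 2 — N5 trips offline.
  N5 sheds 85 MW to N15, N23: 42 each (1 lost).
    N15: 110+42 = 152 > 130
    N23: 30+42 = 72 ≤ 120
Round 3 — N15 trips offline.
  N15 sheds 152 MW to N23: 152 each.
    N23: 72+152 = 224 > 120
Round 4 — N23 trips offline.
  N23 sheds 224 MW: no online neighbours, lost.
No further trips.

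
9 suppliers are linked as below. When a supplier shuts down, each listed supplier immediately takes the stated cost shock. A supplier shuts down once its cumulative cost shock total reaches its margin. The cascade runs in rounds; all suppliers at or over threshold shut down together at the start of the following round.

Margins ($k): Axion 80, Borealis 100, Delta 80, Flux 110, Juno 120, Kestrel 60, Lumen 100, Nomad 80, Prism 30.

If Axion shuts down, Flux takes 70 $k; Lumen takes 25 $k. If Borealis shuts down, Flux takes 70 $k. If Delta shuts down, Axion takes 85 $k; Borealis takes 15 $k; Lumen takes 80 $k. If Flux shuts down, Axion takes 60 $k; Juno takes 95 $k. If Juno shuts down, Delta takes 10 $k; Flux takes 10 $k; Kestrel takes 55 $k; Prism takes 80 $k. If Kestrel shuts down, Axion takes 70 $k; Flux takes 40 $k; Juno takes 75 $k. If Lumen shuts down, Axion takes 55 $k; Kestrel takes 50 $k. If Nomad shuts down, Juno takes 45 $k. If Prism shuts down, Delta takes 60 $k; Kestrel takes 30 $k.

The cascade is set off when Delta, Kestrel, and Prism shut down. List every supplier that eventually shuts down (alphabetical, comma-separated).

Round 1 — Delta, Kestrel, Prism shut down (initial).
  Axion: +85+70 → 155 ≥ 80
  Borealis: +15 → 15 < 100
  Flux: +40 → 40 < 110
  Juno: +75 → 75 < 120
  Lumen: +80 → 80 < 100
Round 2 — Axion shuts down.
  Flux: +70 → 110 ≥ 110
  Lumen: +25 → 105 ≥ 100
Round 3 — Flux, Lumen shut down.
  Juno: +95 → 170 ≥ 120
Round 4 — Juno shuts down.
No further shutdowns.

Axion, Delta, Flux, Juno, Kestrel, Lumen, Prism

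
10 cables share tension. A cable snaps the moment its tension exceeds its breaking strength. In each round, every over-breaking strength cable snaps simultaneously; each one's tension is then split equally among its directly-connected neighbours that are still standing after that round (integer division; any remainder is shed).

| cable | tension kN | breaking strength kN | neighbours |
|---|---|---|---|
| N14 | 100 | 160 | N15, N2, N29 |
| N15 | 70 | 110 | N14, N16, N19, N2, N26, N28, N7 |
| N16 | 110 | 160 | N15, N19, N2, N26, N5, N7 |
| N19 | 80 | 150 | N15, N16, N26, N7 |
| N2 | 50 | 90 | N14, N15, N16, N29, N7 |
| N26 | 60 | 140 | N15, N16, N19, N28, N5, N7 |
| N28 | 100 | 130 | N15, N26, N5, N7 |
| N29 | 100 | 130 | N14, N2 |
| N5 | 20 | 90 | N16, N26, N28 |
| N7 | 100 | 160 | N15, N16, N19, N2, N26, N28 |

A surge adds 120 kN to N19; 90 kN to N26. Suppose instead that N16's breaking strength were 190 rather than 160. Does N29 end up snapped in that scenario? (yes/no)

yes

With N16's breaking strength at 190:
Round 1 — N19 at 200 > 150; N26 at 150 > 140. N19, N26 snap.
  N19 sheds 200 kN to N15, N16, N7: 66 each (2 lost).
    N15: 70+66 = 136 > 110
    N16: 110+66 = 176 ≤ 190
    N7: 100+66 = 166 > 160
  N26 sheds 150 kN to N15, N16, N28, N5, N7: 30 each.
    N15: 136+30 = 166 > 110
    N16: 176+30 = 206 > 190
    N28: 100+30 = 130 ≤ 130
    N5: 20+30 = 50 ≤ 90
    N7: 166+30 = 196 > 160
Round 2 — N15, N16, N7 snap.
  N15 sheds 166 kN to N14, N2, N28: 55 each (1 lost).
    N14: 100+55 = 155 ≤ 160
    N2: 50+55 = 105 > 90
    N28: 130+55 = 185 > 130
  N16 sheds 206 kN to N2, N5: 103 each.
    N2: 105+103 = 208 > 90
    N5: 50+103 = 153 > 90
  N7 sheds 196 kN to N2, N28: 98 each.
    N2: 208+98 = 306 > 90
    N28: 185+98 = 283 > 130
Round 3 — N2, N28, N5 snap.
  N2 sheds 306 kN to N14, N29: 153 each.
    N14: 155+153 = 308 > 160
    N29: 100+153 = 253 > 130
  N28 sheds 283 kN: no online neighbours, lost.
  N5 sheds 153 kN: no online neighbours, lost.
Round 4 — N14, N29 snap.
  N14 sheds 308 kN: no online neighbours, lost.
  N29 sheds 253 kN: no online neighbours, lost.
No further breaks.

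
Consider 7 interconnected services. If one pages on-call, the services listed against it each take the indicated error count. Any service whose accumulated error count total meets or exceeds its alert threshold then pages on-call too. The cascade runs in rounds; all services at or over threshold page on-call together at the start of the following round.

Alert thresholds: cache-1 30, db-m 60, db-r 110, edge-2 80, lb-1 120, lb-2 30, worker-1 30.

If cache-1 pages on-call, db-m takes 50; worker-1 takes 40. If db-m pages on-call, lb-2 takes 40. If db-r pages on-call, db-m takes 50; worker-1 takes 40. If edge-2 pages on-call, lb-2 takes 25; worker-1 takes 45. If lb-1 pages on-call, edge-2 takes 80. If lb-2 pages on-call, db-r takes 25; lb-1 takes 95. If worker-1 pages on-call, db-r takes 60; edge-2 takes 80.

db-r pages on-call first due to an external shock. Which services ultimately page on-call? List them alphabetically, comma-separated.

db-r, edge-2, worker-1

Round 1 — db-r pages on-call (initial).
  db-m: +50 → 50 < 60
  worker-1: +40 → 40 ≥ 30
Round 2 — worker-1 pages on-call.
  edge-2: +80 → 80 ≥ 80
Round 3 — edge-2 pages on-call.
  lb-2: +25 → 25 < 30
No further pages.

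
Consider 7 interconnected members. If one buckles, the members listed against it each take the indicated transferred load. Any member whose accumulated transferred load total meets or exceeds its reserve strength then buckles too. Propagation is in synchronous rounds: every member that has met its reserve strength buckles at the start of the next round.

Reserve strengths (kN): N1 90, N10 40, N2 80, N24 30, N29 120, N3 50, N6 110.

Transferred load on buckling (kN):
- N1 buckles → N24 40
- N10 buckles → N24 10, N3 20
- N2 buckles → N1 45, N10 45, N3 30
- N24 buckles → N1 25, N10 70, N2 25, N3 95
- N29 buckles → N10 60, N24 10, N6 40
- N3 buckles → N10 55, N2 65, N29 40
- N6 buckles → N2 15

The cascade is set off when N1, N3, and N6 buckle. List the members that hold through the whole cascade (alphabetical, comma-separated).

Round 1 — N1, N3, N6 buckle (initial).
  N10: +55 → 55 ≥ 40
  N2: +65+15 → 80 ≥ 80
  N24: +40 → 40 ≥ 30
  N29: +40 → 40 < 120
Round 2 — N10, N2, N24 buckle.
No further bucklings.

N29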